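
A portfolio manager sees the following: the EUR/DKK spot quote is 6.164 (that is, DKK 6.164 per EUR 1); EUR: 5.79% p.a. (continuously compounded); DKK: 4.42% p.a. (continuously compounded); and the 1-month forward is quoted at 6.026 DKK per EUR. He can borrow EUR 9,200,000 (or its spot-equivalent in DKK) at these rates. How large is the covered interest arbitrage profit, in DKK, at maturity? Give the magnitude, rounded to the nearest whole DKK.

DKK 1,210,722

T = 1/12 years.
Route A — deposit EUR, sell forward: 9,200,000 × 1.0048366591 × 6.026 = DKK 55,707,340.51.
Route B — convert at spot, deposit DKK: 9,200,000 × 6.164 × 1.0036901251 = DKK 56,918,062.57.
The quoted forward undervalues EUR, so borrow EUR, convert to DKK at spot, deposit the DKK at 4.42%, and buy EUR forward at 6.026 to cover the loan.
The gap between the two covered legs is DKK 1,210,722.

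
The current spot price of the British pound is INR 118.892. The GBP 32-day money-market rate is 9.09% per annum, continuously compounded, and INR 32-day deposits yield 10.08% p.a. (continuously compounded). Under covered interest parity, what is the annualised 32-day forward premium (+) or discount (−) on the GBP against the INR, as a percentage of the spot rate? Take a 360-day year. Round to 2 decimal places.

+0.99%

T = 32/360 years.
CIP forward (INR per GBP) = 118.892 × 1.0090003/1.0081127 = 118.996679.
Annualised premium = (F − S)/S × (1/T) = (118.996679 − 118.892)/118.892 ÷ (32/360) = 0.99%.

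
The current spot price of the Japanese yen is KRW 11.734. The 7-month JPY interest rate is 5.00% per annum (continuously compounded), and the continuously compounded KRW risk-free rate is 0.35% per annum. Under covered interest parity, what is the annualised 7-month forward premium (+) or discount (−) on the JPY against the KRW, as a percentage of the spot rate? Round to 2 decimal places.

T = 7/12 years.
No-arbitrage forward: 11.734 × 1.0020438 / 1.0295962 = 11.419994 KRW/JPY.
(F − S)/S ÷ T = (11.419994 − 11.734)/11.734/(7/12) = -0.045875 → -4.59%.

-4.59%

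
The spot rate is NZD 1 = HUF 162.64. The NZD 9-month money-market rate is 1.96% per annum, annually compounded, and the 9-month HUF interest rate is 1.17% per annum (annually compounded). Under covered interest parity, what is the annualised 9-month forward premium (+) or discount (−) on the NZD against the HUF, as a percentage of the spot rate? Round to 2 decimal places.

T = 9/12 years.
No-arbitrage forward: 162.64 × 1.0087622 / 1.0146643 = 161.69396 HUF/NZD.
Annualised premium = (F − S)/S × (1/T) = (161.69396 − 162.64)/162.64 ÷ (9/12) = -0.78%.

-0.78%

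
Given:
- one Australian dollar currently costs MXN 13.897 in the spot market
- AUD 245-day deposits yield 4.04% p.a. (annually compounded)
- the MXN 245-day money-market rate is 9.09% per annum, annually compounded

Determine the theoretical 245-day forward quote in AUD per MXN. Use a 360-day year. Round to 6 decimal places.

T = 245/360 years.
MXN accumulates by (1 + 0.0909)^(245/360) = 1.0609985.
AUD accumulates by (1 + 0.0404)^(245/360) = 1.0273201.
CIP: F = S · (grow MXN)/(grow AUD) = 13.897 × 1.0609985/1.0273201 = 14.35258 MXN per AUD.
Invert for AUD per MXN: 1 / 14.35258 = 0.069674.

0.069674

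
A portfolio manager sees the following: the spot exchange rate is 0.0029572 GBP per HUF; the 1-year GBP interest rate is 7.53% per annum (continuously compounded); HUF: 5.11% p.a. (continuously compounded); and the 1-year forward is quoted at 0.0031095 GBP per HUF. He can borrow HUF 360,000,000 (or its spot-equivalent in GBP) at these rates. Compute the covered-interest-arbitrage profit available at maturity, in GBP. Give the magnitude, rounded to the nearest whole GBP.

GBP 30,258

T = 1 year.
Invest the HUF and cover forward: 360,000,000 × 1.052428131 × 0.0031095 = GBP 1,178,109.10.
Convert at spot and invest in GBP: 360,000,000 × 0.0029572 × 1.078207565 = GBP 1,147,851.15.
The quoted forward overvalues HUF, so borrow GBP, buy HUF at spot, deposit the HUF at 5.11%, and sell the proceeds forward at 0.0031095.
Arbitrage profit = |1,178,109.10 − 1,147,851.15| = GBP 30,258.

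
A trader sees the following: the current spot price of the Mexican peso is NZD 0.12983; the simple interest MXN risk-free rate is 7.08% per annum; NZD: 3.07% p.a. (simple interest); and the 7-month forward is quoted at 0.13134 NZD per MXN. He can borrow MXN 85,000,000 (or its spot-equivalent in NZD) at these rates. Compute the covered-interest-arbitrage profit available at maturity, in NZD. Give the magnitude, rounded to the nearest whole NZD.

NZD 391,791

T = 7/12 years.
Keep in MXN, deliver into the forward: 85,000,000·1.041300·0.13134 = NZD 11,624,969.07.
Swap to NZD now, deposit: 85,000,000·0.12983·1.0179083333 = NZD 11,233,178.31.
The quoted forward overvalues MXN, so borrow NZD, buy MXN at spot, deposit the MXN at 7.08%, and sell the proceeds forward at 0.13134.
Profit = 11,624,969.07 − 11,233,178.31 = NZD 391,791.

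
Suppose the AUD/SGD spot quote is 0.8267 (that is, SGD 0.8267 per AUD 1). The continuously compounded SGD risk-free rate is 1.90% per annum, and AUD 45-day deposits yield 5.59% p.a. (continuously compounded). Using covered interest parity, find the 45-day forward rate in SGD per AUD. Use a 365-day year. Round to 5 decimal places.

0.82295

T = 45/365 years.
SGD growth factor: e^(0.0190×45/365) = 1.0023452.
AUD growth factor: e^(0.0559×45/365) = 1.0069156.
So F = 0.8267 × 1.0023452 / 1.0069156 = 0.8229476 (SGD/AUD).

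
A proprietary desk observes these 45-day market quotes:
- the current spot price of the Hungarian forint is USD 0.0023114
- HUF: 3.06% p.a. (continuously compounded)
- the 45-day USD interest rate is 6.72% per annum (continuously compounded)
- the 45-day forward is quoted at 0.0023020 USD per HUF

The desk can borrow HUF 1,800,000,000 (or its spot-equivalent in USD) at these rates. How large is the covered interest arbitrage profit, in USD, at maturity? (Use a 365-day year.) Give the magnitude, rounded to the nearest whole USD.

USD 35,871

T = 45/365 years.
Route A — deposit HUF, sell forward: 1,800,000,000 × 1.003779728 × 0.0023020 = USD 4,159,261.68.
Route B — convert at spot, deposit USD: 1,800,000,000 × 0.0023114 × 1.008319347 = USD 4,195,132.81.
The quoted forward undervalues HUF, so borrow HUF, convert to USD at spot, deposit the USD at 6.72%, and buy HUF forward at 0.0023020 to cover the loan.
The gap between the two covered legs is USD 35,871.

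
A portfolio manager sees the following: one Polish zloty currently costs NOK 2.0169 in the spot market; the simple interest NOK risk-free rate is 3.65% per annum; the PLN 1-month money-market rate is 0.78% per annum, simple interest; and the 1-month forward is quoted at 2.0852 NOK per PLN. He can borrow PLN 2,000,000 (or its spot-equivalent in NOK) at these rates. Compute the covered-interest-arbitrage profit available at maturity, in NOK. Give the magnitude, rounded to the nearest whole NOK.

NOK 127,041

T = 1/12 years.
Route A — deposit PLN, sell forward: 2,000,000 × 1.000650 × 2.0852 = NOK 4,173,110.76.
Route B — convert at spot, deposit NOK: 2,000,000 × 2.0169 × 1.003041667 = NOK 4,046,069.48.
The quoted forward overvalues PLN, so borrow NOK, buy PLN at spot, deposit the PLN at 0.78%, and sell the proceeds forward at 2.0852.
Arbitrage profit = |4,173,110.76 − 4,046,069.48| = NOK 127,041.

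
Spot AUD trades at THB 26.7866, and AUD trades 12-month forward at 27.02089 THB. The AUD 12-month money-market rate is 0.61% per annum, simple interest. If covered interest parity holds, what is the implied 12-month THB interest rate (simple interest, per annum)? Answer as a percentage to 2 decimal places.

T = 1 year.
By CIP, F/S equals the THB-to-AUD growth ratio: 27.02089/26.7866 = 1.0087465.
The AUD side grows by 1 + 0.0061×1 = 1.006100.
So the THB growth factor = 1.0148999.
r = (1.0148999 − 1)/1 = 0.014900 → 1.49%.

1.49%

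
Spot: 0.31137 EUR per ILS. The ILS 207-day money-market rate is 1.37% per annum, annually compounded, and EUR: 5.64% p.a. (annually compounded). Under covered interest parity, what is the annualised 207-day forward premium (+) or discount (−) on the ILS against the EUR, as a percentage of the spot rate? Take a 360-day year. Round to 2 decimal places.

T = 207/360 years.
CIP forward (EUR per ILS) = 0.31137 × 1.0320514/1.0078547 = 0.31884541.
Annualised premium = (F − S)/S × (1/T) = (0.31884541 − 0.31137)/0.31137 ÷ (207/360) = 4.18%.

+4.18%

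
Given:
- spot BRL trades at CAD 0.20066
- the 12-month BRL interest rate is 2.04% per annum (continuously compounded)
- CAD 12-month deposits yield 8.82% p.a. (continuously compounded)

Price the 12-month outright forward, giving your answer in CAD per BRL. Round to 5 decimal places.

0.21474

T = 1 year.
CAD growth factor: e^(0.0882×1) = 1.0922065.
BRL accumulates by e^(0.0204×1) = 1.0206095.
CIP: F = S · (grow CAD)/(grow BRL) = 0.20066 × 1.0922065/1.0206095 = 0.2147365 CAD per BRL.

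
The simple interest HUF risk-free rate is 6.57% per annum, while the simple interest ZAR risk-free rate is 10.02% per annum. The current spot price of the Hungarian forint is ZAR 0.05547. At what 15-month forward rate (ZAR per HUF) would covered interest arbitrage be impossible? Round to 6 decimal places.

T = 15/12 years.
ZAR accumulates by 1 + 0.1002×15/12 = 1.125250.
Growth of 1 HUF over T: 1 + 0.0657×15/12 = 1.082125.
Forward (ZAR per HUF) = 0.05547 × 1.125250 / 1.082125 = 0.05768060.

0.057681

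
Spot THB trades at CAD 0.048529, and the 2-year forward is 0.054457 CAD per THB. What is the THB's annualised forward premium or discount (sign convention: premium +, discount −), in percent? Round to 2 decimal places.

T = 2 years.
Period premium: (0.054457 − 0.048529)/0.048529 = 0.1221538.
×(1/T) gives 6.11% p.a.

+6.11%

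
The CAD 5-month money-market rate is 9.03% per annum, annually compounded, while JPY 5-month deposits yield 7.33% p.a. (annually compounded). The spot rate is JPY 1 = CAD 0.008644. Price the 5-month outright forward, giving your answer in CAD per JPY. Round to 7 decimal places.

0.0087008

T = 5/12 years.
CAD growth factor: (1 + 0.0903)^(5/12) = 1.0366787.
Growth of 1 JPY over T: (1 + 0.0733)^(5/12) = 1.0299128.
CIP: F = S · (grow CAD)/(grow JPY) = 0.008644 × 1.0366787/1.0299128 = 0.008700786 CAD per JPY.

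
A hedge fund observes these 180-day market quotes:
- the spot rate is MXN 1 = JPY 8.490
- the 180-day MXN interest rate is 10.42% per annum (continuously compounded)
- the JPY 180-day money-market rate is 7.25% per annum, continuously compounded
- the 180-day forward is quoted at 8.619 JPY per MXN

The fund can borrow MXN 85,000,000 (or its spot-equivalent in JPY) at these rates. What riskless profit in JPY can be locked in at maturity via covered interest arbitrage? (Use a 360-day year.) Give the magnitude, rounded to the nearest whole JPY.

JPY 23,506,305

T = 180/360 years.
Route A — deposit MXN, sell forward: 85,000,000 × 1.05348108535 × 8.619 = JPY 771,796,045.34.
Route B — convert at spot, deposit JPY: 85,000,000 × 8.490 × 1.03691504285 = JPY 748,289,740.67.
The quoted forward overvalues MXN, so borrow JPY, buy MXN at spot, deposit the MXN at 10.42%, and sell the proceeds forward at 8.619.
Arbitrage profit = |771,796,045.34 − 748,289,740.67| = JPY 23,506,305.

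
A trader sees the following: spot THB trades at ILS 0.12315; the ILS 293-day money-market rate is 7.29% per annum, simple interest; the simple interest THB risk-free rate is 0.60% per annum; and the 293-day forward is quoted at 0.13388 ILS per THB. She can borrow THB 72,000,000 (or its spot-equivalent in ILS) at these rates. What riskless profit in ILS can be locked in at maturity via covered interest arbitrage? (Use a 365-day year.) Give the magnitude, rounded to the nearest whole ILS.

T = 293/365 years.
Keep in THB, deliver into the forward: 72,000,000·1.004816438·0.13388 = ILS 9,685,787.38.
Swap to ILS now, deposit: 72,000,000·0.12315·1.058519726 = ILS 9,385,682.71.
The quoted forward overvalues THB, so borrow ILS, buy THB at spot, deposit the THB at 0.60%, and sell the proceeds forward at 0.13388.
The gap between the two covered legs is ILS 300,105.

ILS 300,105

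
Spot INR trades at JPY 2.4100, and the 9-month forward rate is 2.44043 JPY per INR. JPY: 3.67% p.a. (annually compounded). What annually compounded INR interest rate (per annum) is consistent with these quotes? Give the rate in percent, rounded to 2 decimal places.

1.95%

T = 9/12 years.
By CIP, F/S equals the JPY-to-INR growth ratio: 2.44043/2.41 = 1.0126266.
The JPY side grows by (1 + 0.0367)^(9/12) = 1.0274006.
So the INR growth factor = 1.0145898.
Annualise: 1.0145898^(12/9) − 1 = 0.019500 = 1.95%.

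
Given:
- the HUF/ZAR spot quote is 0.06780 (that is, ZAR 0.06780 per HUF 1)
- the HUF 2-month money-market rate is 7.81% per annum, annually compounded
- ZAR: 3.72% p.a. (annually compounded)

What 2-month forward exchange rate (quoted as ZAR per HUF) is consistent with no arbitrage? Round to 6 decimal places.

0.067364

T = 2/12 years.
ZAR growth factor: (1 + 0.0372)^(2/12) = 1.006106.
HUF accumulates by (1 + 0.0781)^(2/12) = 1.0126122.
CIP: F = S · (grow ZAR)/(grow HUF) = 0.0678 × 1.006106/1.0126122 = 0.06736437 ZAR per HUF.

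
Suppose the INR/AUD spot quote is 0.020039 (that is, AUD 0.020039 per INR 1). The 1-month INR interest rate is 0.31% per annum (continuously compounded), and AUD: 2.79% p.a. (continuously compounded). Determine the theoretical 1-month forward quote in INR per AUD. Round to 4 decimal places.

49.7997

T = 1/12 years.
Growth of 1 AUD over T: e^(0.0279×1/12) = 1.0023277.
Growth of 1 INR over T: e^(0.0031×1/12) = 1.00025837.
Forward (AUD per INR) = 0.020039 × 1.0023277 / 1.00025837 = 0.020080457.
Quoted the other way: 1/0.020080457 = 49.7997 INR per AUD.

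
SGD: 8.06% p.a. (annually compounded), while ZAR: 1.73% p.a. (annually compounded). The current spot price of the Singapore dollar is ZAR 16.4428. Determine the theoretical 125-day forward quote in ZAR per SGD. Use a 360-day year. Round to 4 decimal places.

16.1017

T = 125/360 years.
ZAR growth factor: (1 + 0.0173)^(125/360) = 1.00597335.
Growth of 1 SGD over T: (1 + 0.0806)^(125/360) = 1.02728092.
Forward (ZAR per SGD) = 16.4428 × 1.00597335 / 1.02728092 = 16.101748.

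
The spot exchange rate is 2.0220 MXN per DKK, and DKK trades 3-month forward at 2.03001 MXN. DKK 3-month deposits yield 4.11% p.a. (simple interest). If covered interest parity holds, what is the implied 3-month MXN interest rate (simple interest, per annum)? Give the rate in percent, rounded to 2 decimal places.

5.71%

T = 3/12 years.
F/S = 2.03001/2.022 = 1.0039614 = (growth of MXN) / (growth of DKK).
The DKK side grows by 1 + 0.0411×3/12 = 1.010275.
That pins the MXN growth at 1.0142771.
r = (1.0142771 − 1)/(3/12) = 0.057108 → 5.71%.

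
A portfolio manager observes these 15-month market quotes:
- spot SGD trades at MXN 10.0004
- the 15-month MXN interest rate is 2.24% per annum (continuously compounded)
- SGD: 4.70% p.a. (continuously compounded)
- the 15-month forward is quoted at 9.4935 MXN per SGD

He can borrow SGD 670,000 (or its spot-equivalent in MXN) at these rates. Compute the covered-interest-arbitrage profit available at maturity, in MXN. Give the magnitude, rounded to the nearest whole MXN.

T = 15/12 years.
Keep in SGD, deliver into the forward: 670,000·1.06051008·9.4935 = MXN 6,745,528.14.
Swap to MXN now, deposit: 670,000·10.0004·1.028395684 = MXN 6,890,526.69.
The quoted forward undervalues SGD, so borrow SGD, convert to MXN at spot, deposit the MXN at 2.24%, and buy SGD forward at 9.4935 to cover the loan.
The gap between the two covered legs is MXN 144,999.

MXN 144,999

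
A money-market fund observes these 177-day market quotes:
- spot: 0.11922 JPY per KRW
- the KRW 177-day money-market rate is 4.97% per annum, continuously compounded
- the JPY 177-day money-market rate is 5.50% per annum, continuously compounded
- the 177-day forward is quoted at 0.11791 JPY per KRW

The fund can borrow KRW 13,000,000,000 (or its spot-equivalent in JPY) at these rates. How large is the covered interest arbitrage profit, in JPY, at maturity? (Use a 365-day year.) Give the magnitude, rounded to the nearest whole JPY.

JPY 21,531,198

T = 177/365 years.
Invest the KRW and cover forward: 13,000,000,000 × 1.024393874667 × 0.11791 = JPY 1,570,221,662.91.
Convert at spot and invest in JPY: 13,000,000,000 × 0.11922 × 1.027030093523 = JPY 1,591,752,860.75.
The quoted forward undervalues KRW, so borrow KRW, convert to JPY at spot, deposit the JPY at 5.50%, and buy KRW forward at 0.11791 to cover the loan.
The gap between the two covered legs is JPY 21,531,198.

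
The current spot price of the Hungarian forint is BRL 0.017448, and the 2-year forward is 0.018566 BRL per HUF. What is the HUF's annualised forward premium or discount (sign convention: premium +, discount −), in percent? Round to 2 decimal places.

T = 2 years.
(F − S)/S = (0.018566 − 0.017448)/0.017448 = 0.0640761.
Annualise by dividing by T: 0.0640761 / 2 = 0.032038 → 3.20%.

+3.20%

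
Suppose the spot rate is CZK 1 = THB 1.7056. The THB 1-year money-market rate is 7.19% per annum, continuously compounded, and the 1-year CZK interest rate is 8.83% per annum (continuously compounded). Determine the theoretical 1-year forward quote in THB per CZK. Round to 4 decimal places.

T = 1 year.
THB growth factor: e^(0.0719×1) = 1.0745479.
CZK accumulates by e^(0.0883×1) = 1.0923158.
Forward (THB per CZK) = 1.7056 × 1.0745479 / 1.0923158 = 1.677856.

1.6779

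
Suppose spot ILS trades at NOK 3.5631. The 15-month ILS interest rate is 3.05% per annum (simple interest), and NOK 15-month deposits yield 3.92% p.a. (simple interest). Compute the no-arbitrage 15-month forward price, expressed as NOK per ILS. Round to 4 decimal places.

3.6004

T = 15/12 years.
NOK growth factor: 1 + 0.0392×15/12 = 1.049000.
ILS growth factor: 1 + 0.0305×15/12 = 1.038125.
CIP: F = S · (grow NOK)/(grow ILS) = 3.5631 × 1.049000/1.038125 = 3.600426 NOK per ILS.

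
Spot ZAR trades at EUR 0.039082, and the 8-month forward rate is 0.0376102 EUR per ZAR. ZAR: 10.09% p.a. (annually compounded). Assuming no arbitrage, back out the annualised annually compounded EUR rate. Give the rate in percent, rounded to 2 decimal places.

T = 8/12 years.
CIP gives F = S · g_EUR/g_ZAR, so g_EUR/g_ZAR = 0.0376102/0.039082 = 0.9623407.
ZAR growth factor: (1 + 0.1009)^(8/12) = 1.0661834.
So the EUR growth factor = 1.0260317.
r = 1.0260317^(12/8) − 1 = 0.039301 → 3.93%.

3.93%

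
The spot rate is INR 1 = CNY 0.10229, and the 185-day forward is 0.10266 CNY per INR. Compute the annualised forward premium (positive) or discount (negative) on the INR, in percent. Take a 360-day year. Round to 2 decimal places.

+0.70%

T = 185/360 years.
Period premium: (0.10266 − 0.10229)/0.10229 = 0.0036172.
Per annum: 0.0036172 / (185/360) = 0.007039 = 0.70%.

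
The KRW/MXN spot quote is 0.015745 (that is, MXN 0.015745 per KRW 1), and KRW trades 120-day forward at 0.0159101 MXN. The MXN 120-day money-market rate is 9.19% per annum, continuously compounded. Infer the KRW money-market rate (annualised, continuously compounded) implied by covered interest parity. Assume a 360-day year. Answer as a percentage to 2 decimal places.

6.06%

T = 120/360 years.
F/S = 0.0159101/0.015745 = 1.0104859 = (growth of MXN) / (growth of KRW).
The MXN side grows by e^(0.0919×120/360) = 1.0311074.
That pins the KRW growth at 1.0204075.
r = ln(1.0204075)/(120/360) = 0.060606 → 6.06%.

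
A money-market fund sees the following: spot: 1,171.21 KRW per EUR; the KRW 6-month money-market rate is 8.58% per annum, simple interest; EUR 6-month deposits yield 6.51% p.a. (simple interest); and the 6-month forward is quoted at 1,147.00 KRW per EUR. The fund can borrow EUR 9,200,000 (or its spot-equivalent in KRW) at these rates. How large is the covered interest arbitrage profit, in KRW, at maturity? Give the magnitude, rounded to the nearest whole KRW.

KRW 341,504,543

T = 6/12 years.
Invest the EUR and cover forward: 9,200,000 × 1.032550 × 1147.00 = KRW 10,895,880,620.00.
Convert at spot and invest in KRW: 9,200,000 × 1171.21 × 1.042900 = KRW 11,237,385,162.80.
The quoted forward undervalues EUR, so borrow EUR, convert to KRW at spot, deposit the KRW at 8.58%, and buy EUR forward at 1,147.00 to cover the loan.
The gap between the two covered legs is KRW 341,504,543.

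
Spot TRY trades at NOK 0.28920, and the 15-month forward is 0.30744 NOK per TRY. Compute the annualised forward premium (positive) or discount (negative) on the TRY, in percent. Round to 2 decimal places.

+5.05%

T = 15/12 years.
Period premium: (0.30744 − 0.2892)/0.2892 = 0.0630705.
×(1/T) gives 5.05% p.a.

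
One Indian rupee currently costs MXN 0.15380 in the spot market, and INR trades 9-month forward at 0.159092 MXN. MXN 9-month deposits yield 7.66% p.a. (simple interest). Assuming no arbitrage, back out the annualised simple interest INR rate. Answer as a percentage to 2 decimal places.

T = 9/12 years.
CIP gives F = S · g_MXN/g_INR, so g_MXN/g_INR = 0.159092/0.1538 = 1.0344083.
MXN growth factor: 1 + 0.0766×9/12 = 1.057450.
So the INR growth factor = 1.0222752.
r = (1.0222752 − 1)/(9/12) = 0.029700 → 2.97%.

2.97%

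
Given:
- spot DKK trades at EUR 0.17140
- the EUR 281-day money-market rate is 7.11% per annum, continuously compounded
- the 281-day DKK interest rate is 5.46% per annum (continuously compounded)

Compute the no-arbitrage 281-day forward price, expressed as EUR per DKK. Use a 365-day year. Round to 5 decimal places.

T = 281/365 years.
EUR growth factor: e^(0.0711×281/365) = 1.0562631.
Growth of 1 DKK over T: e^(0.0546×281/365) = 1.0429305.
So F = 0.1714 × 1.0562631 / 1.0429305 = 0.1735911 (EUR/DKK).

0.17359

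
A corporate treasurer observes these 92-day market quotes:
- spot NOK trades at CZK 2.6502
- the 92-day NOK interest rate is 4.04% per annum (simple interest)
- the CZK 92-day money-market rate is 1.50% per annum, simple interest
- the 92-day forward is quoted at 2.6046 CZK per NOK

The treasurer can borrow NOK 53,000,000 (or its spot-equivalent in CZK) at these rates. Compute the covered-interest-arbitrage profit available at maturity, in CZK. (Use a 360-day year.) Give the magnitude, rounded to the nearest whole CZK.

T = 92/360 years.
Keep in NOK, deliver into the forward: 53,000,000·1.01032444444·2.6046 = CZK 139,469,025.54.
Swap to CZK now, deposit: 53,000,000·2.6502·1.00383333333 = CZK 140,999,032.30.
The quoted forward undervalues NOK, so borrow NOK, convert to CZK at spot, deposit the CZK at 1.50%, and buy NOK forward at 2.6046 to cover the loan.
Profit = 140,999,032.30 − 139,469,025.54 = CZK 1,530,007.

CZK 1,530,007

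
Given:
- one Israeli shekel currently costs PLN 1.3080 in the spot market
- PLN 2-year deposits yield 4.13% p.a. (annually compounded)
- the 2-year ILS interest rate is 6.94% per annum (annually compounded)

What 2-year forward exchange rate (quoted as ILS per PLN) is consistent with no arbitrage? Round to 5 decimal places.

0.80634

T = 2 years.
PLN growth factor: (1 + 0.0413)^2 = 1.0843057.
Growth of 1 ILS over T: (1 + 0.0694)^2 = 1.1436164.
So F = 1.308 × 1.0843057 / 1.1436164 = 1.240164 (PLN/ILS).
Quoted the other way: 1/1.240164 = 0.80634 ILS per PLN.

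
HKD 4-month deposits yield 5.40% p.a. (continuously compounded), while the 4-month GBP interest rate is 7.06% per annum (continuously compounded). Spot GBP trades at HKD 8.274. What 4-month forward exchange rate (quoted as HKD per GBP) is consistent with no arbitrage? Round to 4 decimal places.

8.2283

T = 4/12 years.
HKD growth factor: e^(0.0540×4/12) = 1.018163.
GBP growth factor: e^(0.0706×4/12) = 1.0238124.
Forward (HKD per GBP) = 8.274 × 1.018163 / 1.0238124 = 8.228344.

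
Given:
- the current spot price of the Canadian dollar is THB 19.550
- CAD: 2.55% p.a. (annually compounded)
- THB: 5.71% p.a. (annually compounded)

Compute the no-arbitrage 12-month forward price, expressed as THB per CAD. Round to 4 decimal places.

20.1524

T = 1 year.
THB growth factor: (1 + 0.0571)^1 = 1.057100.
Growth of 1 CAD over T: (1 + 0.0255)^1 = 1.025500.
CIP: F = S · (grow THB)/(grow CAD) = 19.55 × 1.057100/1.025500 = 20.152418 THB per CAD.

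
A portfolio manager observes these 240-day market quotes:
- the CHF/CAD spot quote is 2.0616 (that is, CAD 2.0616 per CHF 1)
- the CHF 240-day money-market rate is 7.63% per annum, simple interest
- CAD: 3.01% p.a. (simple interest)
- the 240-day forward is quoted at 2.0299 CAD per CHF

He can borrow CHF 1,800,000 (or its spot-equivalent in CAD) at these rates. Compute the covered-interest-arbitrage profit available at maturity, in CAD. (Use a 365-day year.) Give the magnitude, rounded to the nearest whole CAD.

T = 240/365 years.
Invest the CHF and cover forward: 1,800,000 × 1.050169863 × 2.0299 = CAD 3,837,131.65.
Convert at spot and invest in CAD: 1,800,000 × 2.0616 × 1.019791781 = CAD 3,784,324.92.
The quoted forward overvalues CHF, so borrow CAD, buy CHF at spot, deposit the CHF at 7.63%, and sell the proceeds forward at 2.0299.
The gap between the two covered legs is CAD 52,807.

CAD 52,807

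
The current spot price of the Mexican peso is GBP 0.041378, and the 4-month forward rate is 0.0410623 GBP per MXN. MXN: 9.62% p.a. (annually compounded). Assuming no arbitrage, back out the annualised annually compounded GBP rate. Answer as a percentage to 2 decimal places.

T = 4/12 years.
CIP gives F = S · g_GBP/g_MXN, so g_GBP/g_MXN = 0.0410623/0.041378 = 0.9923703.
MXN growth factor: (1 + 0.0962)^(4/12) = 1.0310901.
Hence g_GBP = 1.0232232.
Annualise: 1.0232232^(12/4) − 1 = 0.071300 = 7.13%.

7.13%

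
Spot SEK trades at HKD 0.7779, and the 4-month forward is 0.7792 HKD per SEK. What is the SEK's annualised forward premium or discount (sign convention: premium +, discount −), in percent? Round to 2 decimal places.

T = 4/12 years.
(F − S)/S = (0.7792 − 0.7779)/0.7779 = 0.0016712.
×(1/T) gives 0.50% p.a.

+0.50%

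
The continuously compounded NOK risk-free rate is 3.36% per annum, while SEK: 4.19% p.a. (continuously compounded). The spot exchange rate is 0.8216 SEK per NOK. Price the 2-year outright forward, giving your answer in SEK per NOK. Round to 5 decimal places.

T = 2 years.
SEK growth factor: e^(0.0419×2) = 1.0874114.
NOK accumulates by e^(0.0336×2) = 1.0695094.
CIP: F = S · (grow SEK)/(grow NOK) = 0.8216 × 1.0874114/1.0695094 = 0.8353524 SEK per NOK.

0.83535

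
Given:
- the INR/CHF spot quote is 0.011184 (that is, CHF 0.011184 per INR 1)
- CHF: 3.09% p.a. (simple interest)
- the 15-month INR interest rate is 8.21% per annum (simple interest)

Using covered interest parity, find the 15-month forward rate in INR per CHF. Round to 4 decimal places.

94.9231

T = 15/12 years.
CHF growth factor: 1 + 0.0309×15/12 = 1.038625.
INR growth factor: 1 + 0.0821×15/12 = 1.102625.
CIP: F = S · (grow CHF)/(grow INR) = 0.011184 × 1.038625/1.102625 = 0.010534844 CHF per INR.
Quoted the other way: 1/0.010534844 = 94.9231 INR per CHF.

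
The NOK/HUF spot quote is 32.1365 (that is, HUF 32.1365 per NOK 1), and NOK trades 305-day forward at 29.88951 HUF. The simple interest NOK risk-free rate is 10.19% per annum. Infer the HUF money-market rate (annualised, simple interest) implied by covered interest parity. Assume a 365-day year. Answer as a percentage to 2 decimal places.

T = 305/365 years.
CIP gives F = S · g_HUF/g_NOK, so g_HUF/g_NOK = 29.88951/32.1365 = 0.9300798.
NOK growth factor: 1 + 0.1019×305/365 = 1.0851493.
Hence g_HUF = 1.0092754.
r = (1.0092754 − 1)/(305/365) = 0.011100 → 1.11%.

1.11%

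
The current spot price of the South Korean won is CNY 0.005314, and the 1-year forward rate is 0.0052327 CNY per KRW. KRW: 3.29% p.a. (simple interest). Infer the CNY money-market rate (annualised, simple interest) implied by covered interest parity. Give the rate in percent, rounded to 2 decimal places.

1.71%

T = 1 year.
CIP gives F = S · g_CNY/g_KRW, so g_CNY/g_KRW = 0.0052327/0.005314 = 0.9847008.
KRW growth factor: 1 + 0.0329×1 = 1.032900.
Hence g_CNY = 1.0170975.
r = (1.0170975 − 1)/1 = 0.017097 → 1.71%.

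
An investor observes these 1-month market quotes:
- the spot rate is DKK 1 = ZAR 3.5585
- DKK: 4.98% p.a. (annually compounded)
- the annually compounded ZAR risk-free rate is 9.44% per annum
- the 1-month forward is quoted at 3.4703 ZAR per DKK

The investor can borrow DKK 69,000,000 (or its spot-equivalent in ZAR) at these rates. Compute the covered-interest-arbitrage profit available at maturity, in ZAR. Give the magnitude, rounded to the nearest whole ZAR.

T = 1/12 years.
Route A — deposit DKK, sell forward: 69,000,000 × 1.00405818471 × 3.4703 = ZAR 240,422,435.17.
Route B — convert at spot, deposit ZAR: 69,000,000 × 3.5585 × 1.00754551399 = ZAR 247,389,199.10.
The quoted forward undervalues DKK, so borrow DKK, convert to ZAR at spot, deposit the ZAR at 9.44%, and buy DKK forward at 3.4703 to cover the loan.
Arbitrage profit = |240,422,435.17 − 247,389,199.10| = ZAR 6,966,764.

ZAR 6,966,764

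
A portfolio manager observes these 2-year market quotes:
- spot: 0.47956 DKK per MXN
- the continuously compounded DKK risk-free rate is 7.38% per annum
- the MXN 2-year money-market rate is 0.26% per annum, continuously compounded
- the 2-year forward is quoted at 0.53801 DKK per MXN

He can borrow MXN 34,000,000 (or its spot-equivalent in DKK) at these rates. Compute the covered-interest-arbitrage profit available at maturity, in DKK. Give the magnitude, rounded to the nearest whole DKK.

DKK 510,635

T = 2 years.
Keep in MXN, deliver into the forward: 34,000,000·1.0052135435·0.53801 = DKK 18,387,707.91.
Swap to DKK now, deposit: 34,000,000·0.47956·1.159049184 = DKK 18,898,343.31.
The quoted forward undervalues MXN, so borrow MXN, convert to DKK at spot, deposit the DKK at 7.38%, and buy MXN forward at 0.53801 to cover the loan.
The gap between the two covered legs is DKK 510,635.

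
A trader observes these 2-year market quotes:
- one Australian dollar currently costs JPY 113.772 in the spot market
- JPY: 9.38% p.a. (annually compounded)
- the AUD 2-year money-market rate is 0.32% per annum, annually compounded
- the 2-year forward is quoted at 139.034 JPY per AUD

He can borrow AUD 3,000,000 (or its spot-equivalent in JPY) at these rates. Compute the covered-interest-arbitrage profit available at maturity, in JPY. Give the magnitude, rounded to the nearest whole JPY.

T = 2 years.
Route A — deposit AUD, sell forward: 3,000,000 × 1.00641024 × 139.034 = JPY 419,775,723.92.
Route B — convert at spot, deposit JPY: 3,000,000 × 113.772 × 1.19639844 = JPY 408,349,929.95.
The quoted forward overvalues AUD, so borrow JPY, buy AUD at spot, deposit the AUD at 0.32%, and sell the proceeds forward at 139.034.
Profit = 419,775,723.92 − 408,349,929.95 = JPY 11,425,794.

JPY 11,425,794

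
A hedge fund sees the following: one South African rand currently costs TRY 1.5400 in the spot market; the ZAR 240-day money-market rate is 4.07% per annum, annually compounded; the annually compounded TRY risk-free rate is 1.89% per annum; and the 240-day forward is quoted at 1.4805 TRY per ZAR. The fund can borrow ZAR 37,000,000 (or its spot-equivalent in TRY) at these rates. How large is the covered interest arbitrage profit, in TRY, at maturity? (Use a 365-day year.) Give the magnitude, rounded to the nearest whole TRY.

TRY 1,451,413

T = 240/365 years.
Route A — deposit ZAR, sell forward: 37,000,000 × 1.0265784552 × 1.4805 = TRY 56,234,427.91.
Route B — convert at spot, deposit TRY: 37,000,000 × 1.5400 × 1.0123875149 = TRY 57,685,840.60.
The quoted forward undervalues ZAR, so borrow ZAR, convert to TRY at spot, deposit the TRY at 1.89%, and buy ZAR forward at 1.4805 to cover the loan.
Arbitrage profit = |56,234,427.91 − 57,685,840.60| = TRY 1,451,413.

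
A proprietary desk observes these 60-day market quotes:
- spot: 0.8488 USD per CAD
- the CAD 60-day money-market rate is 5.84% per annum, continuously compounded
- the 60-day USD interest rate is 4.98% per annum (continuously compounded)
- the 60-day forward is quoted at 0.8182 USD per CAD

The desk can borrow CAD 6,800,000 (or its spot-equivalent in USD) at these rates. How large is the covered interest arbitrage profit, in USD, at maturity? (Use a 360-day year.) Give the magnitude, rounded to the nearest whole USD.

USD 201,767

T = 60/360 years.
Keep in CAD, deliver into the forward: 6,800,000·1.009780856·0.8182 = USD 5,618,178.34.
Swap to USD now, deposit: 6,800,000·0.8488·1.00833454 = USD 5,819,945.63.
The quoted forward undervalues CAD, so borrow CAD, convert to USD at spot, deposit the USD at 4.98%, and buy CAD forward at 0.8182 to cover the loan.
The gap between the two covered legs is USD 201,767.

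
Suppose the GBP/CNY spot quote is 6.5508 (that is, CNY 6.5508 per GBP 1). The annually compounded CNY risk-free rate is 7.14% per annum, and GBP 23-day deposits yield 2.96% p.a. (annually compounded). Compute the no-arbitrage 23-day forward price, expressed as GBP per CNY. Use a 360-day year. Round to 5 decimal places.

0.15227

T = 23/360 years.
Growth of 1 CNY over T: (1 + 0.0714)^(23/360) = 1.0044159.
GBP accumulates by (1 + 0.0296)^(23/360) = 1.0018654.
CIP: F = S · (grow CNY)/(grow GBP) = 6.5508 × 1.0044159/1.0018654 = 6.567477 CNY per GBP.
Quoted the other way: 1/6.567477 = 0.15227 GBP per CNY.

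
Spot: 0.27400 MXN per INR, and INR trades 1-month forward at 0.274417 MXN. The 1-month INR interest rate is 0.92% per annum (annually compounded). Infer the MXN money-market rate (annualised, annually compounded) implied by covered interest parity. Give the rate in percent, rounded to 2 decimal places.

T = 1/12 years.
By CIP, F/S equals the MXN-to-INR growth ratio: 0.274417/0.274 = 1.0015219.
The INR side grows by (1 + 0.0092)^(1/12) = 1.0007635.
So the MXN growth factor = 1.0022866.
r = 1.0022866^(12/1) − 1 = 0.027787 → 2.78%.

2.78%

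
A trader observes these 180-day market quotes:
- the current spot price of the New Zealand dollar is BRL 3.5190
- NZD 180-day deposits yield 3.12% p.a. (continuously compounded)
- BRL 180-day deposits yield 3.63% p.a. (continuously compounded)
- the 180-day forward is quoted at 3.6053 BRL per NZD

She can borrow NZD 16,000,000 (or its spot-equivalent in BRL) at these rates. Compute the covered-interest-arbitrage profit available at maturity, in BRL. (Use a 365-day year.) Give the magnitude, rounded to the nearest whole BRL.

T = 180/365 years.
Invest the NZD and cover forward: 16,000,000 × 1.0155052799 × 3.6053 = BRL 58,579,218.97.
Convert at spot and invest in BRL: 16,000,000 × 3.5190 × 1.0180625598 = BRL 57,320,994.37.
The quoted forward overvalues NZD, so borrow BRL, buy NZD at spot, deposit the NZD at 3.12%, and sell the proceeds forward at 3.6053.
Arbitrage profit = |58,579,218.97 − 57,320,994.37| = BRL 1,258,225.

BRL 1,258,225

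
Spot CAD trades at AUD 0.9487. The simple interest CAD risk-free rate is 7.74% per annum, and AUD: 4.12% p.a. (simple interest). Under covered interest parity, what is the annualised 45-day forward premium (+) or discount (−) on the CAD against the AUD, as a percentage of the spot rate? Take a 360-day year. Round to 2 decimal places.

-3.59%

T = 45/360 years.
No-arbitrage forward: 0.9487 × 1.005150 / 1.009675 = 0.9444483 AUD/CAD.
Annualised premium = (F − S)/S × (1/T) = (0.9444483 − 0.9487)/0.9487 ÷ (45/360) = -3.59%.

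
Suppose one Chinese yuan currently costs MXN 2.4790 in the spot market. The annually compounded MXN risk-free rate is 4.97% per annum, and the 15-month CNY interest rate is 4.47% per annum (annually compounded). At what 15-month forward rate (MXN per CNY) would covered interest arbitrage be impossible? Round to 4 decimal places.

2.4938

T = 15/12 years.
Growth of 1 MXN over T: (1 + 0.0497)^(15/12) = 1.0625063.
CNY accumulates by (1 + 0.0447)^(15/12) = 1.0561838.
CIP: F = S · (grow MXN)/(grow CNY) = 2.479 × 1.0625063/1.0561838 = 2.493840 MXN per CNY.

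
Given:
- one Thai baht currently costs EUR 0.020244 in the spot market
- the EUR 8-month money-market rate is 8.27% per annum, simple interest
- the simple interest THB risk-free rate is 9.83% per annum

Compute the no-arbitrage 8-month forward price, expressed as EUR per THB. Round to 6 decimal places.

T = 8/12 years.
Growth of 1 EUR over T: 1 + 0.0827×8/12 = 1.0551333.
THB growth factor: 1 + 0.0983×8/12 = 1.0655333.
So F = 0.020244 × 1.0551333 / 1.0655333 = 0.02004641 (EUR/THB).

0.020046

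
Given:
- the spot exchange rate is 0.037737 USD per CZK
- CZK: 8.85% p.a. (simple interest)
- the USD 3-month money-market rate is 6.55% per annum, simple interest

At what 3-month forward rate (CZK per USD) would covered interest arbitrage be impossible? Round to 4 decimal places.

26.6491

T = 3/12 years.
Growth of 1 USD over T: 1 + 0.0655×3/12 = 1.016375.
CZK accumulates by 1 + 0.0885×3/12 = 1.022125.
CIP: F = S · (grow USD)/(grow CZK) = 0.037737 × 1.016375/1.022125 = 0.037524709 USD per CZK.
Quoted the other way: 1/0.037524709 = 26.6491 CZK per USD.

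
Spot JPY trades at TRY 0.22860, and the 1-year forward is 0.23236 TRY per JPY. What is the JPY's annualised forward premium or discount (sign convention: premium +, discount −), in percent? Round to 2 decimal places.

T = 1 year.
Period premium: (0.23236 − 0.2286)/0.2286 = 0.0164479.
Per annum: 0.0164479 / 1 = 0.016448 = 1.64%.

+1.64%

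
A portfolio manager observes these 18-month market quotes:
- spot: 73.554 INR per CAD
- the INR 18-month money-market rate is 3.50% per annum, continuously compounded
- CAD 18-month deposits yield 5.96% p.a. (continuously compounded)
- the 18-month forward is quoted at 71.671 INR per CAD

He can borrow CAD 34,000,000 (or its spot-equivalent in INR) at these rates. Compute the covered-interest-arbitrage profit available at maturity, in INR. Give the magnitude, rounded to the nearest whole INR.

INR 29,062,446

T = 18/12 years.
Invest the CAD and cover forward: 34,000,000 × 1.093517976047 × 71.671 = INR 2,664,699,913.28.
Convert at spot and invest in INR: 34,000,000 × 73.554 × 1.053902562079 = INR 2,635,637,467.74.
The quoted forward overvalues CAD, so borrow INR, buy CAD at spot, deposit the CAD at 5.96%, and sell the proceeds forward at 71.671.
The gap between the two covered legs is INR 29,062,446.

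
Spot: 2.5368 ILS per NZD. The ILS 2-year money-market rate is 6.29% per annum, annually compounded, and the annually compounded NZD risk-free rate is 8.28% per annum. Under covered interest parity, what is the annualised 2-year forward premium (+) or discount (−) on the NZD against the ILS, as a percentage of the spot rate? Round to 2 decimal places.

-1.82%

T = 2 years.
CIP forward (ILS per NZD) = 2.5368 × 1.1297564/1.1724558 = 2.4444129.
Annualised premium = (F − S)/S × (1/T) = (2.4444129 − 2.5368)/2.5368 ÷ 2 = -1.82%.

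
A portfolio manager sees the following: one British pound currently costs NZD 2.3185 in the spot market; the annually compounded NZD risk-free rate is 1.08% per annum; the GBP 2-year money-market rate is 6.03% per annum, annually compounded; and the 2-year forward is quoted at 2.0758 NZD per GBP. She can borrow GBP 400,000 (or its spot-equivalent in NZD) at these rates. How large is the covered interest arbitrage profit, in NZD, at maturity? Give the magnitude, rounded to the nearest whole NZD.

NZD 14,064

T = 2 years.
Route A — deposit GBP, sell forward: 400,000 × 1.12423609 × 2.0758 = NZD 933,475.71.
Route B — convert at spot, deposit NZD: 400,000 × 2.3185 × 1.02171664 = NZD 947,540.01.
The quoted forward undervalues GBP, so borrow GBP, convert to NZD at spot, deposit the NZD at 1.08%, and buy GBP forward at 2.0758 to cover the loan.
Profit = 947,540.01 − 933,475.71 = NZD 14,064.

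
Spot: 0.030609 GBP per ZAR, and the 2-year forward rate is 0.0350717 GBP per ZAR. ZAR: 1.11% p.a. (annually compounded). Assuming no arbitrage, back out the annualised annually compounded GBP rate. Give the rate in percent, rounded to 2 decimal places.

T = 2 years.
By CIP, F/S equals the GBP-to-ZAR growth ratio: 0.0350717/0.030609 = 1.1457970.
ZAR growth factor: (1 + 0.0111)^2 = 1.0223232.
That pins the GBP growth at 1.1713749.
r = 1.1713749^(1/2) − 1 = 0.082301 → 8.23%.

8.23%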